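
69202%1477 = 1260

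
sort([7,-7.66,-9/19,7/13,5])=[-7.66,-9/19,7/13,5,7]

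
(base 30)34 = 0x5e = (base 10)94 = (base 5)334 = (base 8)136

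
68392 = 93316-24924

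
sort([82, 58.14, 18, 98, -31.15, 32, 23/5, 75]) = [-31.15, 23/5, 18, 32, 58.14, 75, 82, 98]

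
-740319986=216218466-956538452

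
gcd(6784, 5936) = 848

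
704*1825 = 1284800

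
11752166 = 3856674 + 7895492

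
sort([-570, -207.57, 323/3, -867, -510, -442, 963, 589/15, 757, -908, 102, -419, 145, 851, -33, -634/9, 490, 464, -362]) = [-908, -867, -570, -510, -442, -419, -362, -207.57, -634/9, -33, 589/15, 102, 323/3, 145, 464, 490, 757, 851, 963]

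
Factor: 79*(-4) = -1*2^2*79^1 = -316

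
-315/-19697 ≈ 0.0160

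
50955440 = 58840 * 866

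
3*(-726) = -2178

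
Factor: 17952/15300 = 2^3*3^(-1)*5^(-2)*11^1 = 88/75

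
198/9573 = 66/3191 ≈ 0.0207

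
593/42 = 14 + 5/42 ≈ 14.12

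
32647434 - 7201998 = 25445436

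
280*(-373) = -104440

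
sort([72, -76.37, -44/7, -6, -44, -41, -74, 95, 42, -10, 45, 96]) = [-76.37, -74, -44, -41, -10, -44/7, -6, 42, 45, 72, 95, 96]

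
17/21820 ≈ 0.000779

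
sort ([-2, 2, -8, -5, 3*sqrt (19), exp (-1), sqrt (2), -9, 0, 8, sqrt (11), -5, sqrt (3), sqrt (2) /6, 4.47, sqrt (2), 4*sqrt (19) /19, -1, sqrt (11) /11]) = [-9, -8, -5, -5, -2, -1, 0, sqrt (2) /6, sqrt (11) /11, exp (-1), 4*sqrt (19) /19, sqrt (2), sqrt (2), sqrt (3), 2, sqrt (11), 4.47, 8, 3*sqrt (19)]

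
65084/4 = 16271 = 16271.00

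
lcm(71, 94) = 6674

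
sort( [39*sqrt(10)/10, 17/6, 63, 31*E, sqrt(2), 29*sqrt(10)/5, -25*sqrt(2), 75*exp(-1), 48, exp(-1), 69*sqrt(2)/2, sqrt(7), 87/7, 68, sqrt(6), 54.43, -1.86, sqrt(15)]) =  [-25*sqrt(2), -1.86, exp(-1), sqrt(2), sqrt(6), sqrt(7), 17/6, sqrt(15), 39*sqrt(10)/10, 87/7, 29*sqrt(10)/5, 75*exp(-1), 48, 69*sqrt(2)/2, 54.43, 63, 68, 31*E]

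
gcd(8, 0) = 8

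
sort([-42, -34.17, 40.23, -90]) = [-90, -42, -34.17, 40.23]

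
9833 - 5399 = 4434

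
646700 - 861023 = -214323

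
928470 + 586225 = 1514695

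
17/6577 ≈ 0.00258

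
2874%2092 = 782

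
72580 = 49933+22647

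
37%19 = 18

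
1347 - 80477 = -79130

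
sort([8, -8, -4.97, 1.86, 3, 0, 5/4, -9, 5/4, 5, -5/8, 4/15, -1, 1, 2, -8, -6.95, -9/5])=[-9, -8, -8, -6.95, -4.97, -9/5, -1, -5/8, 0, 4/15, 1, 5/4, 5/4, 1.86, 2, 3, 5, 8]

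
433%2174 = 433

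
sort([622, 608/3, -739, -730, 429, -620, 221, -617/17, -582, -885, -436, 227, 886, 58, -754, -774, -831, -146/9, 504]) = [-885, -831, -774, -754, -739, -730, -620, -582, -436, -617/17, -146/9, 58, 608/3, 221, 227, 429, 504, 622, 886]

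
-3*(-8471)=25413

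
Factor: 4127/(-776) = -1*2^(-3)*97^(-1)*4127^1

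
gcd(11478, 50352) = 6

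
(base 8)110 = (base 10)72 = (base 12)60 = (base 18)40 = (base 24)30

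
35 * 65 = 2275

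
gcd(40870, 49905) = 5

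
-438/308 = -219/154 ≈ -1.42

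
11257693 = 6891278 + 4366415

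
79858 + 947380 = 1027238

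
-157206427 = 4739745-161946172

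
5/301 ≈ 0.0166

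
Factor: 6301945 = 5^1 * 13^1 * 96953^1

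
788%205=173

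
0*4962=0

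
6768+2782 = 9550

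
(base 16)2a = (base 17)28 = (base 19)24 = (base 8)52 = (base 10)42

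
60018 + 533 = 60551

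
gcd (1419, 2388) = 3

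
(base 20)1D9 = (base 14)35B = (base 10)669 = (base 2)1010011101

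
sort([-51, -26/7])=[-51, -26/7]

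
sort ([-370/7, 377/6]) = [-370/7, 377/6]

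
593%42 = 5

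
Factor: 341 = 11^1*31^1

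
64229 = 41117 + 23112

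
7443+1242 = 8685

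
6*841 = 5046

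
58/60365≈0.000961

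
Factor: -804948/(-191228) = 3^1*47807^(-1)*67079^1 = 201237/47807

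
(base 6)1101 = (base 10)253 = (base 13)166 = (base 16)fd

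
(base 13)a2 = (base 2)10000100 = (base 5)1012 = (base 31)48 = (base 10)132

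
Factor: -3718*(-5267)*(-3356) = -1*2^3*11^1*13^2*23^1*229^1*839^1 = -65719561336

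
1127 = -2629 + 3756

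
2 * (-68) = -136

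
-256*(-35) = 8960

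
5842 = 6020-178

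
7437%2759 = 1919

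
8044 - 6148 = 1896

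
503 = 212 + 291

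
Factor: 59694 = 2^1 * 3^1 * 9949^1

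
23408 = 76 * 308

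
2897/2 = 1448 + 1/2 = 1448.50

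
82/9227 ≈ 0.00889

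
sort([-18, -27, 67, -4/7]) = [-27, -18, -4/7, 67]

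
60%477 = 60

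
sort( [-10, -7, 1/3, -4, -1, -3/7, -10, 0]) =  [-10, -10, -7, -4, -1, -3/7, 0, 1/3]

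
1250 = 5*250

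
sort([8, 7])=[7, 8]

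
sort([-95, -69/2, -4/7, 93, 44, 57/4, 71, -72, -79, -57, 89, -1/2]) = [-95, -79, -72, -57, -69/2, -4/7, -1/2, 57/4, 44, 71, 89, 93]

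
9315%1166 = 1153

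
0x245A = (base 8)22132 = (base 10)9306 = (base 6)111030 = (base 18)1AD0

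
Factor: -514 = -1 * 2^1 * 257^1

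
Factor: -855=-1 * 3^2 * 5^1 * 19^1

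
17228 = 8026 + 9202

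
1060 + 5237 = 6297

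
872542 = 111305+761237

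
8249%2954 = 2341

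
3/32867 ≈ 0.0000913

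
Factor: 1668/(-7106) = -1*2^1*3^1*11^(-1)*17^(-1)*19^(-1)*139^1 = -834/3553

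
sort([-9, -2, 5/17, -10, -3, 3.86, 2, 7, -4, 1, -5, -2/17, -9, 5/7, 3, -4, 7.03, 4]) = [-10, -9, -9, -5, -4, -4, -3, -2, -2/17, 5/17, 5/7, 1, 2, 3, 3.86, 4, 7, 7.03]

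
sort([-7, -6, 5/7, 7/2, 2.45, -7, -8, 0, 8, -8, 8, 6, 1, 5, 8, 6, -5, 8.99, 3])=[-8, -8, -7, -7, -6, -5, 0, 5/7, 1, 2.45, 3, 7/2, 5, 6, 6, 8, 8, 8, 8.99]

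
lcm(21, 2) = 42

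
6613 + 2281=8894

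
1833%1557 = 276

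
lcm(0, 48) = 0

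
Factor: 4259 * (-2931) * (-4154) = 2^1 * 3^1 * 31^1 * 67^1 * 977^1 * 4259^1 = 51854917866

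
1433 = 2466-1033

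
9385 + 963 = 10348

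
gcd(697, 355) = 1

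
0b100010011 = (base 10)275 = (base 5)2100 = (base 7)542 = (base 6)1135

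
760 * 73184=55619840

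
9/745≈0.0121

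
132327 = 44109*3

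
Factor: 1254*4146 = 2^2*3^2*11^1*19^1*691^1 = 5199084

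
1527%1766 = 1527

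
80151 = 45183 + 34968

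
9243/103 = 89+76/103 ≈ 89.74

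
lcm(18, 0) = 0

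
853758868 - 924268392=-70509524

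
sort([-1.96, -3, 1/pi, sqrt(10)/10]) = [-3, -1.96, sqrt(10)/10, 1/pi]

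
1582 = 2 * 791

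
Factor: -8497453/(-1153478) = 2^(-1)*89^1*307^1*311^1*576739^(-1)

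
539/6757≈0.0798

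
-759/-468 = 1+97/156 ≈ 1.62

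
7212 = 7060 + 152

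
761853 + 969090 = 1730943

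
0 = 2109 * 0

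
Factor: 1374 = 2^1*3^1*229^1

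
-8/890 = -4/445 ≈ -0.00899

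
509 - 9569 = -9060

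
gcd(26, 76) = 2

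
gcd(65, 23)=1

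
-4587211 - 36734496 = -41321707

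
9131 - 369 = 8762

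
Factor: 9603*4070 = 2^1*3^2*5^1*11^2*37^1*97^1 = 39084210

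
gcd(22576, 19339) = 83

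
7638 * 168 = 1283184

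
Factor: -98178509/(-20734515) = 3^(-3) * 5^(-1) * 11^1 * 13^1 * 153589^(-1) * 686563^1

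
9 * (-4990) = -44910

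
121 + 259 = 380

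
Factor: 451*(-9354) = -1*2^1*3^1*11^1*41^1*1559^1 = -4218654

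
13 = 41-28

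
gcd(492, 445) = 1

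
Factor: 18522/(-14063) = -1 * 2^1 * 3^3 * 41^(-1) = -54/41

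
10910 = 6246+4664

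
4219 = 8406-4187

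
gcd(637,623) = 7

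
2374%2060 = 314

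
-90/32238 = -5/1791 ≈ -0.00279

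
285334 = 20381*14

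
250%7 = 5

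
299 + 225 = 524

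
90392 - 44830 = 45562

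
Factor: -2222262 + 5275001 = 3052739^1 = 3052739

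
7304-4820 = 2484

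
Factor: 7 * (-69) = -1 * 3^1 * 7^1 * 23^1 = -483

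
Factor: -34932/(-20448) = 2^(-3)*3^(-1)*41^1 = 41/24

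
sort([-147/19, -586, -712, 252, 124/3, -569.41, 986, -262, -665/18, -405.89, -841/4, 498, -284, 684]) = [-712, -586, -569.41, -405.89, -284, -262, -841/4, -665/18, -147/19, 124/3, 252, 498, 684, 986]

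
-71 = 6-77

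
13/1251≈0.0104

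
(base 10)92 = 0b1011100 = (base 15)62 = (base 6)232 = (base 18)52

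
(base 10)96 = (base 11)88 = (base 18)56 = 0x60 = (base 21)4c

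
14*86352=1208928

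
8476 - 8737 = -261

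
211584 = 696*304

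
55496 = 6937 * 8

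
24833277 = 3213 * 7729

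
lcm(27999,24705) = 419985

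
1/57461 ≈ 0.0000174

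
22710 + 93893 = 116603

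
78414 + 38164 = 116578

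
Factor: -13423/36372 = -1 * 2^(-2) * 3^(-1) * 7^(-1) * 31^1 = -31/84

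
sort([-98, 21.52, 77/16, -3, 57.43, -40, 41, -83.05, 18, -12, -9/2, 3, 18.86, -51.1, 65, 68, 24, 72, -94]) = [-98, -94, -83.05, -51.1, -40, -12, -9/2, -3, 3, 77/16, 18, 18.86, 21.52, 24, 41, 57.43, 65, 68, 72]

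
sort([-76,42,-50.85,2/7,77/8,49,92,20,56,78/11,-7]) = [-76,-50.85,-7,2/7,78/11,77/8,20,42,49,56,92]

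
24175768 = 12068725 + 12107043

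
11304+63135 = 74439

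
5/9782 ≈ 0.000511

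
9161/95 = 96 + 41/95 ≈ 96.43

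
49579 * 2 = 99158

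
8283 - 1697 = 6586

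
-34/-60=17/30 ≈ 0.567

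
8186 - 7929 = 257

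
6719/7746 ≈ 0.867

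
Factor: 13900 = 2^2*5^2*139^1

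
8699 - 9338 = -639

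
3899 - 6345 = -2446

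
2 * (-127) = -254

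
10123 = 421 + 9702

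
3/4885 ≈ 0.000614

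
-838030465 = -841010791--2980326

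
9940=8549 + 1391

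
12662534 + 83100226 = 95762760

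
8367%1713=1515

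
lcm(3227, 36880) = 258160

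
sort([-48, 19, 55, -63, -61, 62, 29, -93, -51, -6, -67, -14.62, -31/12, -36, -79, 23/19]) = [-93, -79, -67, -63, -61, -51, -48, -36, -14.62, -6, -31/12, 23/19, 19, 29, 55, 62]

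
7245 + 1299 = 8544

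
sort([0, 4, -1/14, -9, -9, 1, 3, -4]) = [-9, -9, -4, -1/14, 0, 1, 3, 4]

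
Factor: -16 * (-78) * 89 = 2^5 * 3^1 * 13^1 * 89^1 = 111072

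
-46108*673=-31030684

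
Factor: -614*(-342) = 2^2*3^2*19^1*307^1 = 209988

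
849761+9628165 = 10477926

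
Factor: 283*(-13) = -1*13^1*283^1 = -3679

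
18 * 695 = 12510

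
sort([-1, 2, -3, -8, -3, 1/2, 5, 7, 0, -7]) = [-8, -7, -3, -3, -1, 0, 1/2, 2, 5, 7]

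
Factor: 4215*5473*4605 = 3^2*5^2*13^1*281^1*307^1*421^1 = 106231340475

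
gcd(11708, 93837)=1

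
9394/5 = 1878 + 4/5 = 1878.80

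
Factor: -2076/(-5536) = 2^(-3) * 3^1 = 3/8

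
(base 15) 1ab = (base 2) 110000010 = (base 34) bc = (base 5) 3021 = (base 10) 386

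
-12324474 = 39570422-51894896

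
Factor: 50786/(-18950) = -1*5^(-2)*67^1 = -67/25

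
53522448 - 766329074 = -712806626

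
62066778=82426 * 753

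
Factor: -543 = -1*3^1*181^1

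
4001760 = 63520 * 63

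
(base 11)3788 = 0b1001101001000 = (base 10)4936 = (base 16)1348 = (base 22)a48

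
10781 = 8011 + 2770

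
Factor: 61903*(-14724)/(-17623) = 2^2*3^2*103^1*409^1*601^1*17623^(-1) = 911459772/17623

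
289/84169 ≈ 0.00343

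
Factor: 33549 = 3^1 * 53^1 * 211^1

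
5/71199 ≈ 0.0000702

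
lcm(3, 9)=9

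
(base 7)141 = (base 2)1001110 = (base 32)2e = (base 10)78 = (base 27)2o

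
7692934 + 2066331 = 9759265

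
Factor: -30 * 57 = -1 * 2^1 * 3^2 * 5^1 * 19^1 = -1710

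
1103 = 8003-6900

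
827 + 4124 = 4951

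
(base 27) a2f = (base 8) 16277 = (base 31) 7kc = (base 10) 7359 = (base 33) 6p0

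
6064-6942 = -878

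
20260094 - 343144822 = -322884728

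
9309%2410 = 2079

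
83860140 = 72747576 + 11112564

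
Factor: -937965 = -1 * 3^1 * 5^1 * 7^1 * 8933^1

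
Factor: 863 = 863^1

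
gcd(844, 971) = 1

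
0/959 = 0 = 0.00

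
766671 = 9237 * 83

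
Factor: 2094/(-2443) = -1*2^1*3^1*7^(-1) = -6/7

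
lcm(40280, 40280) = 40280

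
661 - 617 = 44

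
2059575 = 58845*35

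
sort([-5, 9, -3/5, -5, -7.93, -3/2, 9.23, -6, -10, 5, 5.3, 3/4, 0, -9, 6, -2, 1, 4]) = [-10, -9, -7.93, -6, -5, -5, -2, -3/2, -3/5, 0, 3/4, 1, 4, 5, 5.3, 6, 9, 9.23]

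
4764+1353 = 6117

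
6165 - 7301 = -1136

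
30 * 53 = 1590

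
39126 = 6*6521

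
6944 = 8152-1208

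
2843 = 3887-1044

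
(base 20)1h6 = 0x2ea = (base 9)1018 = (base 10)746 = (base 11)619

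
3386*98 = 331828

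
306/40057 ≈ 0.00764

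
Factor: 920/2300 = 2^1*5^(-1) = 2/5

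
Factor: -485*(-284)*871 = 2^2*5^1*13^1*67^1*71^1*97^1 = 119971540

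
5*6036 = 30180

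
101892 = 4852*21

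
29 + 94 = 123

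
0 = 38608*0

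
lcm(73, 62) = 4526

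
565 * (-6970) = -3938050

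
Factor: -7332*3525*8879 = -1*2^2*3^2*5^2*13^2*47^2*683^1 = -229480418700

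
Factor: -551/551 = -1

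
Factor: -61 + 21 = -1 * 2^3 * 5^1 = -40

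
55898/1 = 55898 = 55898.00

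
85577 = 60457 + 25120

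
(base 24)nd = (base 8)1065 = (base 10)565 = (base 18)1d7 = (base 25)mf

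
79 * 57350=4530650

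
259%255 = 4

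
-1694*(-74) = 125356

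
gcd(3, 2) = 1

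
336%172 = 164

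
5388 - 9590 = -4202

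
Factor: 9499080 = 2^3*3^1*5^1*79159^1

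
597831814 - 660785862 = -62954048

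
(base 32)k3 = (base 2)1010000011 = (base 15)2cd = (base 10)643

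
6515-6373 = 142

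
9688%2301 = 484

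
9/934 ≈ 0.00964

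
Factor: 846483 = 3^1*11^1*113^1*227^1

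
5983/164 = 36 + 79/164 ≈ 36.48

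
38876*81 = 3148956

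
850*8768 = 7452800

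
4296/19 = 226+2/19 ≈ 226.11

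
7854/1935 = 4 + 38/645 ≈ 4.06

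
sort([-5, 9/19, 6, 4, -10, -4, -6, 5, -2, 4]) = [-10, -6, -5, -4, -2, 9/19, 4, 4, 5, 6]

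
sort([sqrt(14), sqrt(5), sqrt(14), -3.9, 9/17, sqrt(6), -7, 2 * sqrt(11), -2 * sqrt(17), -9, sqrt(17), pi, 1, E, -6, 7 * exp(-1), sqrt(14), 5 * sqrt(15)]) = [-9, -2 * sqrt(17), -7, -6, -3.9, 9/17, 1, sqrt(5), sqrt(6), 7 * exp(-1), E, pi, sqrt(14), sqrt(14), sqrt(14), sqrt(17), 2 * sqrt(11), 5 * sqrt(15)]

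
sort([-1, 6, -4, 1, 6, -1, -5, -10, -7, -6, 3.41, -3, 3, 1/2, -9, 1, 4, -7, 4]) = [-10, -9, -7, -7, -6, -5, -4, -3, -1, -1, 1/2, 1, 1, 3, 3.41, 4, 4, 6, 6]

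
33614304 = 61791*544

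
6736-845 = 5891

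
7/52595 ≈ 0.000133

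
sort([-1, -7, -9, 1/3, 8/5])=[-9, -7, -1, 1/3, 8/5]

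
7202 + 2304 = 9506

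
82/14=5 + 6/7 ≈ 5.86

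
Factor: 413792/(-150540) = -1 * 2^3 * 3^(-1) * 5^(-1) * 13^(-1) * 67^1 = -536/195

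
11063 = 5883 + 5180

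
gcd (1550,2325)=775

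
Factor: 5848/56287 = 2^3*7^(-1)*11^(-1) = 8/77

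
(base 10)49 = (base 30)1j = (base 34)1f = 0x31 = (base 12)41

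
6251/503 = 12 + 215/503 ≈ 12.43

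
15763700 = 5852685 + 9911015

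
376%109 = 49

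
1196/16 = 299/4 = 74.75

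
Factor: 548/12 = 3^(-1)*137^1 = 137/3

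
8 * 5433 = 43464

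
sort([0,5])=[0,5]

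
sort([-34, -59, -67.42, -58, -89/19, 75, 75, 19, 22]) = [-67.42, -59, -58, -34, -89/19, 19, 22, 75, 75]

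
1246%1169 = 77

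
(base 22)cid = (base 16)1849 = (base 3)22112021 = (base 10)6217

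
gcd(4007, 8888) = 1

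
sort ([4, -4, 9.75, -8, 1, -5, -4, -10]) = [-10, -8, -5, -4, -4, 1, 4, 9.75]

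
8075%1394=1105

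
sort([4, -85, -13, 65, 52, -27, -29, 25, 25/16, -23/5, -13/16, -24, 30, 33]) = [-85, -29, -27, -24, -13, -23/5, -13/16, 25/16, 4, 25, 30, 33, 52, 65]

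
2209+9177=11386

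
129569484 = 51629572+77939912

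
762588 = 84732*9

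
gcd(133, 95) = 19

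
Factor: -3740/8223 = -1 * 2^2 * 3^(-1) * 5^1 * 11^1 * 17^1 * 2741^(-1)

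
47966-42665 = 5301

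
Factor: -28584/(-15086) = 2^2 * 3^2 * 19^(-1) = 36/19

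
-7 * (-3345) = 23415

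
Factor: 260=2^2 * 5^1 * 13^1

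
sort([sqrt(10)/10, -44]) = [-44, sqrt(10)/10]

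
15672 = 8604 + 7068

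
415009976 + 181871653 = 596881629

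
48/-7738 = -24/3869 ≈ -0.00620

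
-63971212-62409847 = -126381059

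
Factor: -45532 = -1 * 2^2 * 11383^1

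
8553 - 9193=-640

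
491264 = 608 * 808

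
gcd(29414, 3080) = 154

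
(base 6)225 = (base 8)131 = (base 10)89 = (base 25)3e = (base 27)38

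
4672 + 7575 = 12247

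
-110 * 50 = -5500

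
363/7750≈0.0468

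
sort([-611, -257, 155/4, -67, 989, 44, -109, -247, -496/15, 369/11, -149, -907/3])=[-611, -907/3, -257, -247, -149, -109, -67, -496/15, 369/11, 155/4, 44, 989]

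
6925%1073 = 487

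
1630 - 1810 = -180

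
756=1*756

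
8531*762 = 6500622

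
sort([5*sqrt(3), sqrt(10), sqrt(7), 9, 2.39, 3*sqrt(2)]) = [2.39, sqrt(7), sqrt(10), 3*sqrt(2), 5*sqrt(3), 9]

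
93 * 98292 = 9141156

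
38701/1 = 38701 = 38701.00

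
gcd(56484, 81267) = 3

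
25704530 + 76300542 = 102005072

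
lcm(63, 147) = 441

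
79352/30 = 2645 + 1/15 ≈ 2645.07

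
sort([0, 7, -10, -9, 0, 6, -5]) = [-10, -9, -5, 0, 0, 6, 7]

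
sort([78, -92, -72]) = [-92, -72, 78]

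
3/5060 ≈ 0.000593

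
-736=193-929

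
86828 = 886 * 98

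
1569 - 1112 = 457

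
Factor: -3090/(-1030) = 3^1 = 3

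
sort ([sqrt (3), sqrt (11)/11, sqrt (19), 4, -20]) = [-20, sqrt (11)/11, sqrt (3), 4, sqrt (19)]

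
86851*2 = 173702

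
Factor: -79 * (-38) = 2^1 * 19^1 * 79^1 = 3002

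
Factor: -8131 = -1*47^1*173^1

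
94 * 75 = 7050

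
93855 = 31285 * 3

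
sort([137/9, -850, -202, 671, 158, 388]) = [-850, -202, 137/9, 158, 388, 671]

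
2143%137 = 88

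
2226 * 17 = 37842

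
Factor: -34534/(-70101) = 2^1 * 3^(-2) * 31^1 * 557^1 * 7789^(-1)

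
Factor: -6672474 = -1*2^1*3^2*370693^1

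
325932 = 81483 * 4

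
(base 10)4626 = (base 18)e50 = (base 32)4gi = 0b1001000010010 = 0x1212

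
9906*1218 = 12065508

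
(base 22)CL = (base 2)100011101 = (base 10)285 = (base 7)555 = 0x11D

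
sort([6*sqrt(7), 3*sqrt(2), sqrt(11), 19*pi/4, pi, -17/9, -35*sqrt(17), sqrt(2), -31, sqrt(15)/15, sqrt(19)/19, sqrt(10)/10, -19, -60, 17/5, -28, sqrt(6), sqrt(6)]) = [-35*sqrt(17), -60, -31, -28, -19, -17/9, sqrt(19)/19, sqrt(15)/15, sqrt(10)/10, sqrt(2), sqrt(6), sqrt(6), pi, sqrt(11), 17/5, 3*sqrt(2), 19*pi/4, 6*sqrt(7)]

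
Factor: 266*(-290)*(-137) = 2^2*5^1*7^1*19^1*29^1*137^1 = 10568180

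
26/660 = 13/330 ≈ 0.0394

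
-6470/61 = -106 - 4/61 ≈ -106.07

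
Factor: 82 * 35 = 2^1 * 5^1 * 7^1 * 41^1 = 2870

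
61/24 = 2 + 13/24 ≈ 2.54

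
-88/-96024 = 11/12003 ≈ 0.000916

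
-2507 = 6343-8850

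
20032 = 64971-44939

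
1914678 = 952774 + 961904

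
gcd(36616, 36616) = 36616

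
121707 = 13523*9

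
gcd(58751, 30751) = 7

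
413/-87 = -4 - 65/87 ≈ -4.75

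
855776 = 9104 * 94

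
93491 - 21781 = 71710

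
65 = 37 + 28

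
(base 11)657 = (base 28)104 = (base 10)788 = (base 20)1j8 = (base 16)314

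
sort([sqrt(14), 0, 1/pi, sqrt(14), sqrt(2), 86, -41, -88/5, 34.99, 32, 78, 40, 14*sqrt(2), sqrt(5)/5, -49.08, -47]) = [-49.08, -47, -41, -88/5, 0, 1/pi, sqrt(5)/5, sqrt(2), sqrt(14), sqrt(14), 14*sqrt(2), 32, 34.99, 40, 78, 86]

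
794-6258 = -5464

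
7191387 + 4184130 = 11375517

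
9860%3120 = 500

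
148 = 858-710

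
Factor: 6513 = 3^1 * 13^1 * 167^1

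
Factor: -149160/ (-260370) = 2^2 * 3^ (-1) * 113^1 * 263^ (-1) = 452/789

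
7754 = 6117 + 1637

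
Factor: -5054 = -1*2^1*7^1*19^2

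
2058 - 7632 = -5574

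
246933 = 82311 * 3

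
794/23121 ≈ 0.0343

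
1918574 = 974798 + 943776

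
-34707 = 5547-40254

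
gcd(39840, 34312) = 8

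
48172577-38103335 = 10069242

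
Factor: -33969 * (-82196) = 2^2 * 3^1 * 13^2 * 67^1 * 20549^1 = 2792115924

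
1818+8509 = 10327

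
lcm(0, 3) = 0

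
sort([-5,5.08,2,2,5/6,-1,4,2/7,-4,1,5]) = [-5,-4,-1,2/7,5/6,1,2,2,4,5,5.08]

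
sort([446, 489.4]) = [446, 489.4]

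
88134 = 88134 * 1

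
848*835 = 708080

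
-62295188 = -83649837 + 21354649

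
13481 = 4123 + 9358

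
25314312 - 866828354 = -841514042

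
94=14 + 80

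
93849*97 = 9103353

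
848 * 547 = 463856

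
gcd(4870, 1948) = 974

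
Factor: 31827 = 3^1 * 103^2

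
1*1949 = 1949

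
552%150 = 102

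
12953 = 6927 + 6026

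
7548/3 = 2516 = 2516.00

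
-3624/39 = -92 - 12/13 ≈ -92.92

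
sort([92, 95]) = [92, 95]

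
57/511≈0.112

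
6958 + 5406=12364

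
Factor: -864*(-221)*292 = 2^7*3^3*13^1*17^1*73^1 = 55755648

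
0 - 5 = -5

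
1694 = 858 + 836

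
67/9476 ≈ 0.00707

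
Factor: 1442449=1087^1 * 1327^1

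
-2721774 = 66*(-41239)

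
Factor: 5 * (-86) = -1 * 2^1 * 5^1 * 43^1 = -430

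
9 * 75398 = 678582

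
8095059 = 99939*81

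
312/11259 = 104/3753 ≈ 0.0277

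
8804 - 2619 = 6185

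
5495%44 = 39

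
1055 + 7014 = 8069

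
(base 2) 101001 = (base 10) 41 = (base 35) 16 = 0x29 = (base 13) 32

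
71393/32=2231+1/32 ≈ 2231.03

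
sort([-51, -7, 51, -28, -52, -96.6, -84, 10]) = [-96.6, -84, -52, -51, -28, -7, 10, 51]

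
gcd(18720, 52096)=32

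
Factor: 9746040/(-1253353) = -1 * 2^3 * 3^1 * 5^1 * 241^1 * 337^1 * 379^(-1) * 3307^(-1)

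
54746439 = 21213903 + 33532536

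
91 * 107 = 9737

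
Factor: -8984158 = -1*2^1*1223^1*3673^1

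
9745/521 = 18 + 367/521 ≈ 18.70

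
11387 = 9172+2215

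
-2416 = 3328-5744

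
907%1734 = 907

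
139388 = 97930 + 41458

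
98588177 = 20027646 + 78560531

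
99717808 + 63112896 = 162830704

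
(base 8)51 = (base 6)105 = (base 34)17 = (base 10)41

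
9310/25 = 1862/5 = 372.40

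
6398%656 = 494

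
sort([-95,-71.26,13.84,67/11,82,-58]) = [-95,-71.26,-58,67/11,13.84,82]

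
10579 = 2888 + 7691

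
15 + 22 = 37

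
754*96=72384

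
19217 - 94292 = -75075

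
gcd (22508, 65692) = 4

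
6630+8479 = 15109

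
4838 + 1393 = 6231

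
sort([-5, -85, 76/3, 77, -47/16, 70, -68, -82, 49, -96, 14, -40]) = [-96, -85, -82, -68, -40, -5, -47/16, 14, 76/3, 49, 70, 77]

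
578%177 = 47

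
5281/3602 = 1 + 1679/3602 ≈ 1.47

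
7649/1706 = 4+825/1706 ≈ 4.48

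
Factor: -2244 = -1*2^2*3^1*11^1*17^1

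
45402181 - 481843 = 44920338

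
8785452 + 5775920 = 14561372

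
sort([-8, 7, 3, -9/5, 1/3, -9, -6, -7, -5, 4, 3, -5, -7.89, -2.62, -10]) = [-10, -9, -8, -7.89, -7, -6, -5, -5, -2.62, -9/5, 1/3, 3, 3, 4, 7]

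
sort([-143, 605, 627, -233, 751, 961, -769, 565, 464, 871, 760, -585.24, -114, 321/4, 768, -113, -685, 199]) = [-769, -685, -585.24, -233, -143, -114, -113, 321/4, 199, 464, 565, 605, 627, 751, 760, 768, 871, 961]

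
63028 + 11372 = 74400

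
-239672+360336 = 120664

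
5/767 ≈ 0.00652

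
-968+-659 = -1627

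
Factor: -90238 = -1*2^1*45119^1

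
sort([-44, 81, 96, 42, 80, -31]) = [-44, -31, 42, 80, 81, 96]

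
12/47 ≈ 0.255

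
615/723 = 205/241 ≈ 0.851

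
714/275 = 2 + 164/275 ≈ 2.60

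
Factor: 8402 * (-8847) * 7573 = -1 * 2^1 * 3^2 * 983^1 * 4201^1 * 7573^1 = -562919977062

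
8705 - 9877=-1172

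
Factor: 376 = 2^3*47^1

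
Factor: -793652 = -1*2^2*198413^1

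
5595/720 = 7 + 37/48≈7.77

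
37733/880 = 42+773/880 ≈ 42.88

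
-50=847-897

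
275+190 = 465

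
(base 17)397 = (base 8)2003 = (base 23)1lf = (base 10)1027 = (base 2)10000000011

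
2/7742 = 1/3871≈0.000258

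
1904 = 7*272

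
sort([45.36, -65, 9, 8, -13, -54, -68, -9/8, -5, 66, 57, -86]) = [-86, -68, -65, -54, -13, -5, -9/8, 8, 9, 45.36, 57, 66]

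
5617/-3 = -1872 - 1/3 ≈ -1872.33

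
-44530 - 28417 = -72947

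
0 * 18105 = 0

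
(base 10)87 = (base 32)2n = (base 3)10020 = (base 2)1010111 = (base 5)322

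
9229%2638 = 1315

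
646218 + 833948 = 1480166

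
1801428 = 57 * 31604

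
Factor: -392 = -1*2^3*7^2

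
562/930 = 281/465 ≈ 0.604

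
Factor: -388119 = -1*3^1*53^1*2441^1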